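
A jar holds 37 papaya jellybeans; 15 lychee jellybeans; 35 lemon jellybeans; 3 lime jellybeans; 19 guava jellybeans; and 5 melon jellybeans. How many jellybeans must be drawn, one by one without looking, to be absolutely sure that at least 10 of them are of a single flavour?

45

By the pigeonhole principle, the 6 flavours are the holes; the jellybeans drawn are the pigeons.
To avoid 10 of any one flavour, the worst case takes at most 9 of each flavour, or every jellybean of a flavour that has fewer than 9.
That gives 9 + 9 + 9 + 3 + 9 + 5 = 44 jellybeans with no flavour reaching 10.
The next jellybean forces some flavour to 10, so 44 + 1 = 45.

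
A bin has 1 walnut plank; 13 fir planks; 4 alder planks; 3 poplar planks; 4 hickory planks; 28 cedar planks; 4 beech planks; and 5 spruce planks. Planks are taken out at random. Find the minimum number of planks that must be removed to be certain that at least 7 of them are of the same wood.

34

By the pigeonhole principle, put each drawn plank into a box by wood. The largest draw with every box below 7 takes min(count, 6) from each wood; woods with fewer than 6 contribute all they have.
Σ min(cᵢ, 6) = 1 + 6 + 4 + 3 + 4 + 6 + 4 + 5 = 33.
Draw number 33 + 1 = 34 must push one box to 7.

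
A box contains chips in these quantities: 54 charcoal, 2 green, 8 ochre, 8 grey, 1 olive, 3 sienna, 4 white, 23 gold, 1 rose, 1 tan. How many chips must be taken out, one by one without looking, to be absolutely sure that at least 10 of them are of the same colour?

47

Put each drawn chip into a box by colour. The largest draw with every box below 10 takes min(count, 9) from each colour; colours with fewer than 9 contribute all they have.
Σ min(cᵢ, 9) = 9 + 2 + 8 + 8 + 1 + 3 + 4 + 9 + 1 + 1 = 46.
Draw number 46 + 1 = 47 must push one box to 10.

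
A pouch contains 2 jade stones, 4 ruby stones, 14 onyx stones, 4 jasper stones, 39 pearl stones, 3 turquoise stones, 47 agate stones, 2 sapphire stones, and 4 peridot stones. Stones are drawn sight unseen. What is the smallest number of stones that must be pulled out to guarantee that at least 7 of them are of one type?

By pigeonhole, the 9 types are the holes; the stones drawn are the pigeons.
To avoid 7 of any one type, the worst case takes at most 6 of each type, or every stone of a type that has fewer than 6.
That gives 2 + 4 + 6 + 4 + 6 + 3 + 6 + 2 + 4 = 37 stones with no type reaching 7.
The next stone forces some type to 7, so 37 + 1 = 38.

38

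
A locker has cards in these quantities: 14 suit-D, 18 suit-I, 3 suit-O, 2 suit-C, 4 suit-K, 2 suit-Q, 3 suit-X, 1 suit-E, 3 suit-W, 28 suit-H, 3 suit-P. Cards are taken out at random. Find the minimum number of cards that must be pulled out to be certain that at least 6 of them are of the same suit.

37

An adversary could hand out at most 5 cards per suit (8 suits run out sooner): 5 + 5 + 3 + 2 + 4 + 2 + 3 + 1 + 3 + 5 + 3 = 36 cards and still no suit has 6.
One more card lands in a suit already at 5, so 37 draws are enough and 36 are not.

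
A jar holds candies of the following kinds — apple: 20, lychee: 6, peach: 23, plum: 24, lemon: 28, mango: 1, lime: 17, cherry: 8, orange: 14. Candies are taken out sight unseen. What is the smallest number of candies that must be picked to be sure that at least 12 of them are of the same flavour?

82

By pigeonhole, the 9 flavours are the holes; the candies drawn are the pigeons.
To avoid 12 of any one flavour, the worst case takes at most 11 of each flavour, or every candy of a flavour that has fewer than 11.
That gives 11 + 6 + 11 + 11 + 11 + 1 + 11 + 8 + 11 = 81 candies with no flavour reaching 12.
The next candy forces some flavour to 12, so 81 + 1 = 82.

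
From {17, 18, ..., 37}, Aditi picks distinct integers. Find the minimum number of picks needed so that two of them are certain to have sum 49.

A set avoiding the sum 49 can contain at most one of each pair {x, 49−x}, plus the 5 elements whose complement lies outside the range.
The integers 25, …, 37 (13 of them) are such a set: any two sum to at least 25+26 = 51 > 49.
Any 14th integer completes one of the 8 pairs, so 14 choices force a sum of 49.

14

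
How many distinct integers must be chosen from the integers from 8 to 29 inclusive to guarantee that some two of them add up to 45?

16

Group the elements by complementary pair {x, 45−x}: {16,29}, {17,28}, {18,27}, …, giving 7 two-element pairs and 8 integers whose partner 45−x falls outside [8,29].
Treating each of those 15 groups as a pigeonhole, one can pick one integer per group — 15 integers — with no two summing to 45.
The 16th integer lands in an occupied pair, forcing a sum of 45.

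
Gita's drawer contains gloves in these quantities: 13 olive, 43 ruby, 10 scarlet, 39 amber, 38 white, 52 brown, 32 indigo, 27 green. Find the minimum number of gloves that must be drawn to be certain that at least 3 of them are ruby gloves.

In the worst case for collecting ruby gloves, every non-ruby glove comes out first.
There are 13 + 10 + 39 + 38 + 52 + 32 + 27 = 211 non-ruby gloves altogether.
After those, each further glove must be ruby, so 211 + 3 = 214 draws guarantee 3 ruby gloves.

214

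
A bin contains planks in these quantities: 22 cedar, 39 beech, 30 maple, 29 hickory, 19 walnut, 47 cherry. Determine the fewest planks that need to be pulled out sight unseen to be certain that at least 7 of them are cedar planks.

In the worst case for collecting cedar planks, every non-cedar plank comes out first.
There are 39 + 30 + 29 + 19 + 47 = 164 non-cedar planks altogether.
After those, each further plank must be cedar, so 164 + 7 = 171 draws guarantee 7 cedar planks.

171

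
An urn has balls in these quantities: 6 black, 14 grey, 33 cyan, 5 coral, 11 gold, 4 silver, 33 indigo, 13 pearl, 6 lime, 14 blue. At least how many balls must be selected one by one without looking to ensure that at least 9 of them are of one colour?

70

The 10 colours are the holes; the balls drawn are the pigeons.
To avoid 9 of any one colour, the worst case takes at most 8 of each colour, or every ball of a colour that has fewer than 8.
That gives 6 + 8 + 8 + 5 + 8 + 4 + 8 + 8 + 6 + 8 = 69 balls with no colour reaching 9.
The next ball forces some colour to 9, so 69 + 1 = 70.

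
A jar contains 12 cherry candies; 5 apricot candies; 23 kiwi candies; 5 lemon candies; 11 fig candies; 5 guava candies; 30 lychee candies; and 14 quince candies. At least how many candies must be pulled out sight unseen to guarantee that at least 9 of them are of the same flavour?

56

Pigeonhole: the 8 flavours are the holes; the candies drawn are the pigeons.
To avoid 9 of any one flavour, the worst case takes at most 8 of each flavour, or every candy of a flavour that has fewer than 8.
That gives 8 + 5 + 8 + 5 + 8 + 5 + 8 + 8 = 55 candies with no flavour reaching 9.
The next candy forces some flavour to 9, so 55 + 1 = 56.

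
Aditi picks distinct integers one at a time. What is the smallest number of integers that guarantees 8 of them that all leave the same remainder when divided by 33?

The 33 residue classes mod 33 are the pigeonholes.
With 231 integers one could put 7 in each residue class and have no class reach 8.
The 232nd integer pushes some class to 8, so 33·7 + 1 = 232.

232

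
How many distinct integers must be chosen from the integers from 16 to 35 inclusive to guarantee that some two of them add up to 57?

14

Two chosen integers sum to 57 exactly when both halves of some pair {x, 57−x} with 22 ≤ x ≤ 57−x ≤ 35 are chosen — 7 such pairs.
The remaining 6 elements (those with no distinct partner in range) can never complete a 57-sum, so the worst case takes all of them and one from each pair: 6 + 7 = 13.
The 14th integer has to be the second member of some pair, so 13 + 1 = 14.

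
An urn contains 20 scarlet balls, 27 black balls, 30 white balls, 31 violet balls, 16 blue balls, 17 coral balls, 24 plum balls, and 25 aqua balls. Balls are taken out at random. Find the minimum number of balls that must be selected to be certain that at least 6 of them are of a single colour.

An adversary could hand out at most 5 balls per colour: 5 + 5 + 5 + 5 + 5 + 5 + 5 + 5 = 40 balls and still no colour has 6.
By pigeonhole, one more ball lands in a colour already at 5, so 41 draws are enough and 40 are not.

41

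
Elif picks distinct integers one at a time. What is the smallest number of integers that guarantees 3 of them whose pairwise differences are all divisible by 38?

Integers whose pairwise differences are multiples of 38 are exactly those sharing a remainder mod 38. Pigeonhole: the 38 residue classes mod 38 are the pigeonholes.
With 76 integers one could put 2 in each residue class and have no class reach 3.
The 77th integer pushes some class to 3, so 38·2 + 1 = 77.

77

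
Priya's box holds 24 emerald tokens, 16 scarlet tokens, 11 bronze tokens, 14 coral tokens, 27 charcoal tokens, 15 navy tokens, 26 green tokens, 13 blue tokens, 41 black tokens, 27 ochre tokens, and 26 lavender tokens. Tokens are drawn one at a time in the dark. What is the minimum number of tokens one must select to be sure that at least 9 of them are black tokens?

In the worst case for collecting black tokens, every non-black token comes out first.
There are 24 + 16 + 11 + 14 + 27 + 15 + 26 + 13 + 27 + 26 = 199 non-black tokens altogether.
After those, each further token must be black, so 199 + 9 = 208 draws guarantee 9 black tokens.

208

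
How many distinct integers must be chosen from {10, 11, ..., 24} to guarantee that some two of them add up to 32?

A set avoiding the sum 32 can contain at most one of each pair {x, 32−x}, plus the 3 elements whose complement lies outside the range or equal to its own complement.
The integers 16, …, 24 (9 of them) are such a set: any two sum to at least 16+17 = 33 > 32.
Pigeonhole: any 10th integer completes one of the 6 pairs, so 10 choices force a sum of 32.

10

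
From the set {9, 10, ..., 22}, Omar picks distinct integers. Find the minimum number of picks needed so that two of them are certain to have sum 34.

10

Two chosen integers sum to 34 exactly when both halves of some pair {x, 34−x} with 12 ≤ x ≤ 34−x ≤ 22 are chosen — 5 such pairs.
The remaining 4 elements (those with no distinct partner in range) can never complete a 34-sum, so the worst case takes all of them and one from each pair: 4 + 5 = 9.
By pigeonhole, the 10th integer has to be the second member of some pair, so 9 + 1 = 10.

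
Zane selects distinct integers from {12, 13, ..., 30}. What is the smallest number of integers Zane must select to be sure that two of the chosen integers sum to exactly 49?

A set avoiding the sum 49 can contain at most one of each pair {x, 49−x}, plus the 7 elements whose complement lies outside the range.
The integers 12, …, 24 (13 of them) are such a set: any two sum to at least 12+13 = 25 and at most 23+24 = 47 < 49.
Any 14th integer completes one of the 6 pairs, so 14 choices force a sum of 49.

14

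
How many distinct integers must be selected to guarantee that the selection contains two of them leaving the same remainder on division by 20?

Pigeonhole: the 20 residue classes mod 20 are the pigeonholes.
With 20 integers one could put 1 in each residue class and have no class reach 2.
The 21st integer pushes some class to 2, so 20·1 + 1 = 21.

21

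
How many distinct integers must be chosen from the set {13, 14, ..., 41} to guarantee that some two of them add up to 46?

20

Group the elements by complementary pair {x, 46−x}: {13,33}, {14,32}, {15,31}, …, giving 10 two-element pairs, the single value 23 (it cannot pair with itself since the integers are distinct), and 8 integers whose partner 46−x falls outside [13,41].
By the pigeonhole principle, treating each of those 19 groups as a pigeonhole, one can pick one integer per group — 19 integers — with no two summing to 46.
The 20th integer lands in an occupied pair, forcing a sum of 46.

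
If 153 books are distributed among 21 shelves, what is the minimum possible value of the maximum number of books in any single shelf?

By the pigeonhole principle, the 21 shelves are the holes and the 153 books are the pigeons.
If every shelf held at most 7 books, the total would be at most 21 × 7 = 147, which is less than 153.
So some shelf holds at least ⌈153/21⌉ = 8 books.

8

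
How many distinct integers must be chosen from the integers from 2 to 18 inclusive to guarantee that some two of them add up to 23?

A set avoiding the sum 23 can contain at most one of each pair {x, 23−x}, plus the 3 elements whose complement lies outside the range.
The integers 2, …, 11 (10 of them) are such a set: any two sum to at least 2+3 = 5 and at most 10+11 = 21 < 23.
Any 11th integer completes one of the 7 pairs, so 11 choices force a sum of 23.

11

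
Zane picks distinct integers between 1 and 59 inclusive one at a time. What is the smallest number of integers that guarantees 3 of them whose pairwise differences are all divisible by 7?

Integers whose pairwise differences are multiples of 7 are exactly those sharing a remainder mod 7. The 7 residue classes mod 7 are the pigeonholes.
With 14 integers one could put 2 in each residue class and have no class reach 3.
The 15th integer pushes some class to 3, so 7·2 + 1 = 15.

15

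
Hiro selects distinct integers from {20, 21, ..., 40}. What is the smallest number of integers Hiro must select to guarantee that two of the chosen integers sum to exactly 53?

15

A set avoiding the sum 53 can contain at most one of each pair {x, 53−x}, plus the 7 elements whose complement lies outside the range.
The integers 27, …, 40 (14 of them) are such a set: any two sum to at least 27+28 = 55 > 53.
By the pigeonhole principle, any 15th integer completes one of the 7 pairs, so 15 choices force a sum of 53.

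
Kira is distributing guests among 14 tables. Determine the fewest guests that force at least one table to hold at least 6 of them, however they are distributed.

With 70 guests one could put exactly 5 in each of the 14 tables, and no table would reach 6.
By pigeonhole, one more guest must land in a table that already has 5, giving it 6.
So 14 × 5 + 1 = 71 guests are required.

71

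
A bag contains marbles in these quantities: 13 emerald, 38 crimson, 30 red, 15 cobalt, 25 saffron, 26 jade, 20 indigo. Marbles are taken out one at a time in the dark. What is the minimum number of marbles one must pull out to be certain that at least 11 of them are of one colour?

71

An adversary could hand out at most 10 marbles per colour: 10 + 10 + 10 + 10 + 10 + 10 + 10 = 70 marbles and still no colour has 11.
Pigeonhole: one more marble lands in a colour already at 10, so 71 draws are enough and 70 are not.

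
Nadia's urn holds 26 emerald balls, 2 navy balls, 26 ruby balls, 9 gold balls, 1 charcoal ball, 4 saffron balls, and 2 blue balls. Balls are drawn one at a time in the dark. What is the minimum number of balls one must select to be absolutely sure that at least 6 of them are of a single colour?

By the pigeonhole principle, put each drawn ball into a box by colour. The largest draw with every box below 6 takes min(count, 5) from each colour; colours with fewer than 5 contribute all they have.
Σ min(cᵢ, 5) = 5 + 2 + 5 + 5 + 1 + 4 + 2 = 24.
Draw number 24 + 1 = 25 must push one box to 6.

25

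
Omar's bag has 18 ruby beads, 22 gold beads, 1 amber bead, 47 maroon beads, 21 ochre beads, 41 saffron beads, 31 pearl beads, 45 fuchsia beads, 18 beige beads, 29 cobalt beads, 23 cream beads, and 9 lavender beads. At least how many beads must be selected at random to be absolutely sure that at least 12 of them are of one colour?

Put each drawn bead into a box by colour. The largest draw with every box below 12 takes min(count, 11) from each colour; colours with fewer than 11 contribute all they have.
Σ min(cᵢ, 11) = 11 + 11 + 1 + 11 + 11 + 11 + 11 + 11 + 11 + 11 + 11 + 9 = 120.
Draw number 120 + 1 = 121 must push one box to 12.

121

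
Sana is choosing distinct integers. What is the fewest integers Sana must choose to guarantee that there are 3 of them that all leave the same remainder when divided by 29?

59

The 29 residue classes mod 29 are the pigeonholes.
With 58 integers one could put 2 in each residue class and have no class reach 3.
The 59th integer pushes some class to 3, so 29·2 + 1 = 59.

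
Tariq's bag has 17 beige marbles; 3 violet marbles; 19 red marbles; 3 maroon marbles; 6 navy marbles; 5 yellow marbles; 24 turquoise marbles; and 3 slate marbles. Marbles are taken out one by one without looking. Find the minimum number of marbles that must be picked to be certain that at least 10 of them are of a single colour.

48

By the pigeonhole principle, put each drawn marble into a box by colour. The largest draw with every box below 10 takes min(count, 9) from each colour; colours with fewer than 9 contribute all they have.
Σ min(cᵢ, 9) = 9 + 3 + 9 + 3 + 6 + 5 + 9 + 3 = 47.
Draw number 47 + 1 = 48 must push one box to 10.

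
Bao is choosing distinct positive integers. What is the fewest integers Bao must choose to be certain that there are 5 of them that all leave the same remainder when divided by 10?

41

By the pigeonhole principle, the 10 residue classes mod 10 are the pigeonholes.
With 40 integers one could put 4 in each residue class and have no class reach 5.
The 41st integer pushes some class to 5, so 10·4 + 1 = 41.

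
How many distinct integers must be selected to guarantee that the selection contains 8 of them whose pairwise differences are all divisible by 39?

274

Integers whose pairwise differences are multiples of 39 are exactly those sharing a remainder mod 39. The 39 residue classes mod 39 are the pigeonholes.
With 273 integers one could put 7 in each residue class and have no class reach 8.
The 274th integer pushes some class to 8, so 39·7 + 1 = 274.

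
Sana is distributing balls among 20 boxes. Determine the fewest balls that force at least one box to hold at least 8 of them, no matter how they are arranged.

With 140 balls one could put exactly 7 in each of the 20 boxes, and no box would reach 8.
One more ball must land in a box that already has 7, giving it 8.
So 20 × 7 + 1 = 141 balls are required.

141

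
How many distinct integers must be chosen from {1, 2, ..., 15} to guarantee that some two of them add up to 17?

Two chosen integers sum to 17 exactly when both halves of some pair {x, 17−x} with 2 ≤ x ≤ 17−x ≤ 15 are chosen — 7 such pairs.
The remaining 1 element (those with no distinct partner in range) can never complete a 17-sum, so the worst case takes all of them and one from each pair: 1 + 7 = 8.
By the pigeonhole principle, the 9th integer has to be the second member of some pair, so 8 + 1 = 9.

9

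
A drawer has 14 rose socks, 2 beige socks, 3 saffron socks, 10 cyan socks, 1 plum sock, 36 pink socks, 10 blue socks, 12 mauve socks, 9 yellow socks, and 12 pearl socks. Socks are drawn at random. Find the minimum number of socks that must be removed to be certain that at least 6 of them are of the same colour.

By the pigeonhole principle, put each drawn sock into a box by colour. The largest draw with every box below 6 takes min(count, 5) from each colour; colours with fewer than 5 contribute all they have.
Σ min(cᵢ, 5) = 5 + 2 + 3 + 5 + 1 + 5 + 5 + 5 + 5 + 5 = 41.
Draw number 41 + 1 = 42 must push one box to 6.

42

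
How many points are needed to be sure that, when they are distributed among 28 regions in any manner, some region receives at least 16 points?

With 420 points one could put exactly 15 in each of the 28 regions, and no region would reach 16.
By the pigeonhole principle, one more point must land in a region that already has 15, giving it 16.
So 28 × 15 + 1 = 421 points are required.

421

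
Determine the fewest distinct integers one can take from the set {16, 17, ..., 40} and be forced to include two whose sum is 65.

Two chosen integers sum to 65 exactly when both halves of some pair {x, 65−x} with 25 ≤ x ≤ 65−x ≤ 40 are chosen — 8 such pairs.
The remaining 9 elements (those with no distinct partner in range) can never complete a 65-sum, so the worst case takes all of them and one from each pair: 9 + 8 = 17.
By the pigeonhole principle, the 18th integer has to be the second member of some pair, so 17 + 1 = 18.

18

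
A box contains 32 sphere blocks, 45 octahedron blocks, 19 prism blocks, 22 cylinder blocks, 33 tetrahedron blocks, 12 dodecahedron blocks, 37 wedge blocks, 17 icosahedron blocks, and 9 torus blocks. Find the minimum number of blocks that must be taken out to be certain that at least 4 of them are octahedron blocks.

185

In the worst case for collecting octahedron blocks, every non-octahedron block comes out first.
There are 32 + 19 + 22 + 33 + 12 + 37 + 17 + 9 = 181 non-octahedron blocks altogether.
After those, each further block must be octahedron, so 181 + 4 = 185 draws guarantee 4 octahedron blocks.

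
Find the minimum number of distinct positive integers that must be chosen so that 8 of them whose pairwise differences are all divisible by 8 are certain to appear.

57

Integers whose pairwise differences are multiples of 8 are exactly those sharing a remainder mod 8. By pigeonhole, the 8 residue classes mod 8 are the pigeonholes.
With 56 integers one could put 7 in each residue class and have no class reach 8.
The 57th integer pushes some class to 8, so 8·7 + 1 = 57.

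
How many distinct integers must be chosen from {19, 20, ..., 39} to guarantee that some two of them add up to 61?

13

Two chosen integers sum to 61 exactly when both halves of some pair {x, 61−x} with 22 ≤ x ≤ 61−x ≤ 39 are chosen — 9 such pairs.
The remaining 3 elements (those with no distinct partner in range) can never complete a 61-sum, so the worst case takes all of them and one from each pair: 3 + 9 = 12.
The 13th integer has to be the second member of some pair, so 12 + 1 = 13.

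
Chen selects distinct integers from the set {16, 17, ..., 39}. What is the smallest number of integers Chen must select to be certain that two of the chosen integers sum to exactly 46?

18

Group the elements by complementary pair {x, 46−x}: {16,30}, {17,29}, {18,28}, …, giving 7 two-element pairs; the single value 23 (it cannot pair with itself since the integers are distinct); and 9 integers whose partner 46−x falls outside [16,39].
Pigeonhole: treating each of those 17 groups as a pigeonhole, one can pick one integer per group — 17 integers — with no two summing to 46.
The 18th integer lands in an occupied pair, forcing a sum of 46.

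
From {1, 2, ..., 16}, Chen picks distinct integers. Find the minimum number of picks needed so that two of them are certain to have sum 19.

10

Group the elements by complementary pair {x, 19−x}: {3,16}, {4,15}, {5,14}, …, giving 7 two-element pairs and 2 integers whose partner 19−x falls outside [1,16].
Treating each of those 9 groups as a pigeonhole, one can pick one integer per group — 9 integers — with no two summing to 19.
The 10th integer lands in an occupied pair, forcing a sum of 19.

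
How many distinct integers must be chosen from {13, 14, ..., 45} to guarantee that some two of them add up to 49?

22

A set avoiding the sum 49 can contain at most one of each pair {x, 49−x}, plus the 9 elements whose complement lies outside the range.
The integers 25, …, 45 (21 of them) are such a set: any two sum to at least 25+26 = 51 > 49.
Any 22nd integer completes one of the 12 pairs, so 22 choices force a sum of 49.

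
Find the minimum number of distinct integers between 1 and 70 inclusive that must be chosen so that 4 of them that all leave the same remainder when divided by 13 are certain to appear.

Pigeonhole: the 13 residue classes mod 13 are the pigeonholes.
With 39 integers one could put 3 in each residue class and have no class reach 4.
The 40th integer pushes some class to 4, so 13·3 + 1 = 40.

40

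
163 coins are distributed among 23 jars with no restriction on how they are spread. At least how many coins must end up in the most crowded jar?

By pigeonhole, the 23 jars are the holes and the 163 coins are the pigeons.
If every jar held at most 7 coins, the total would be at most 23 × 7 = 161, which is less than 163.
So some jar holds at least ⌈163/23⌉ = 8 coins.

8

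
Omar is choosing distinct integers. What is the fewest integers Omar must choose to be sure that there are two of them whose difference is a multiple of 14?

Integers whose pairwise differences are multiples of 14 are exactly those sharing a remainder mod 14. The 14 residue classes mod 14 are the pigeonholes.
With 14 integers one could put 1 in each residue class and have no class reach 2.
The 15th integer pushes some class to 2, so 14·1 + 1 = 15.

15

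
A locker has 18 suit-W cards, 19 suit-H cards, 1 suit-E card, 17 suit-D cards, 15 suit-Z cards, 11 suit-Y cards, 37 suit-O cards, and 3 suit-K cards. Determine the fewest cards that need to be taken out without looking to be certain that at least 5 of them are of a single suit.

The 8 suits are the holes; the cards drawn are the pigeons.
To avoid 5 of any one suit, the worst case takes at most 4 of each suit, or every card of a suit that has fewer than 4.
That gives 4 + 4 + 1 + 4 + 4 + 4 + 4 + 3 = 28 cards with no suit reaching 5.
The next card forces some suit to 5, so 28 + 1 = 29.

29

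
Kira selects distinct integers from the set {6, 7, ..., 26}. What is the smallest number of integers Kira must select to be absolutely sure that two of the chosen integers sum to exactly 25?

Group the elements by complementary pair {x, 25−x}: {6,19}, {7,18}, {8,17}, …, giving 7 two-element pairs and 7 integers whose partner 25−x falls outside [6,26].
By pigeonhole, treating each of those 14 groups as a pigeonhole, one can pick one integer per group — 14 integers — with no two summing to 25.
The 15th integer lands in an occupied pair, forcing a sum of 25.

15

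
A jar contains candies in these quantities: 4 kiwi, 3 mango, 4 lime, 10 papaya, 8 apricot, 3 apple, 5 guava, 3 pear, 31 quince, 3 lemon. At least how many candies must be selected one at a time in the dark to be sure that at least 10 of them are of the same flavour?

52

Put each drawn candy into a box by flavour. The largest draw with every box below 10 takes min(count, 9) from each flavour; flavours with fewer than 9 contribute all they have.
Σ min(cᵢ, 9) = 4 + 3 + 4 + 9 + 8 + 3 + 5 + 3 + 9 + 3 = 51.
Draw number 51 + 1 = 52 must push one box to 10.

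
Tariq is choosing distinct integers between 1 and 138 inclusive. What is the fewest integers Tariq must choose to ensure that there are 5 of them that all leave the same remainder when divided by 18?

The 18 residue classes mod 18 are the pigeonholes.
With 72 integers one could put 4 in each residue class and have no class reach 5.
The 73rd integer pushes some class to 5, so 18·4 + 1 = 73.

73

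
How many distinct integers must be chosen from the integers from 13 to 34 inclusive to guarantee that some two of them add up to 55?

16

A set avoiding the sum 55 can contain at most one of each pair {x, 55−x}, plus the 8 elements whose complement lies outside the range.
The integers 13, …, 27 (15 of them) are such a set: any two sum to at least 13+14 = 27 and at most 26+27 = 53 < 55.
Pigeonhole: any 16th integer completes one of the 7 pairs, so 16 choices force a sum of 55.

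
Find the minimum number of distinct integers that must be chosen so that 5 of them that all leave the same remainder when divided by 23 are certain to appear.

By pigeonhole, the 23 residue classes mod 23 are the pigeonholes.
With 92 integers one could put 4 in each residue class and have no class reach 5.
The 93rd integer pushes some class to 5, so 23·4 + 1 = 93.

93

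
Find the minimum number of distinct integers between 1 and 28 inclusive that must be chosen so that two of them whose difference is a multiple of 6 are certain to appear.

Integers whose pairwise differences are multiples of 6 are exactly those sharing a remainder mod 6. The 6 residue classes mod 6 are the pigeonholes.
With 6 integers one could put 1 in each residue class and have no class reach 2.
The 7th integer pushes some class to 2, so 6·1 + 1 = 7.

7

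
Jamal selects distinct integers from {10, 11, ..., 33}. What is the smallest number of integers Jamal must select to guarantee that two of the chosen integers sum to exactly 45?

Group the elements by complementary pair {x, 45−x}: {12,33}, {13,32}, {14,31}, …, giving 11 two-element pairs and 2 integers whose partner 45−x falls outside [10,33].
Pigeonhole: treating each of those 13 groups as a pigeonhole, one can pick one integer per group — 13 integers — with no two summing to 45.
The 14th integer lands in an occupied pair, forcing a sum of 45.

14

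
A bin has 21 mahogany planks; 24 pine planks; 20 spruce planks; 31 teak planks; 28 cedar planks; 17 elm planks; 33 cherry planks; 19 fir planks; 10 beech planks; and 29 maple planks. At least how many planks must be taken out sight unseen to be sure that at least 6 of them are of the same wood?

51

Pigeonhole: the 10 woods are the holes; the planks drawn are the pigeons.
To avoid 6 of any one wood, the worst case takes at most 5 of each wood.
That gives 5 + 5 + 5 + 5 + 5 + 5 + 5 + 5 + 5 + 5 = 50 planks with no wood reaching 6.
The next plank forces some wood to 6, so 50 + 1 = 51.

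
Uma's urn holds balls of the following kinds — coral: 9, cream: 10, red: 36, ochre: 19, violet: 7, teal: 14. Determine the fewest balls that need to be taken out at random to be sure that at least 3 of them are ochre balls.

79

In the worst case for collecting ochre balls, every non-ochre ball comes out first.
There are 9 + 10 + 36 + 7 + 14 = 76 non-ochre balls altogether.
After those, each further ball must be ochre, so 76 + 3 = 79 draws guarantee 3 ochre balls.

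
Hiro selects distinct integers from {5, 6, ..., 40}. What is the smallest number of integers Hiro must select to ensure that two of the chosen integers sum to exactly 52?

23

A set avoiding the sum 52 can contain at most one of each pair {x, 52−x}, plus the 8 elements whose complement lies outside the range or equal to its own complement.
The integers 5, …, 26 (22 of them) are such a set: any two sum to at least 5+6 = 11 and at most 25+26 = 51 < 52.
Any 23rd integer completes one of the 14 pairs, so 23 choices force a sum of 52.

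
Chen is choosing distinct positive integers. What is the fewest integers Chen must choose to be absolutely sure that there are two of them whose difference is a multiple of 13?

Integers whose pairwise differences are multiples of 13 are exactly those sharing a remainder mod 13. The 13 residue classes mod 13 are the pigeonholes.
With 13 integers one could put 1 in each residue class and have no class reach 2.
The 14th integer pushes some class to 2, so 13·1 + 1 = 14.

14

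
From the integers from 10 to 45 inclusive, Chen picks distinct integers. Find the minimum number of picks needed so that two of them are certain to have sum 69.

Group the elements by complementary pair {x, 69−x}: {24,45}, {25,44}, {26,43}, …, giving 11 two-element pairs and 14 integers whose partner 69−x falls outside [10,45].
Treating each of those 25 groups as a pigeonhole, one can pick one integer per group — 25 integers — with no two summing to 69.
The 26th integer lands in an occupied pair, forcing a sum of 69.

26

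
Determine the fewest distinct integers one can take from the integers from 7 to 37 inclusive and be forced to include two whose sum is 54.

22

Group the elements by complementary pair {x, 54−x}: {17,37}, {18,36}, {19,35}, …, giving 10 two-element pairs, the single value 27 (it cannot pair with itself since the integers are distinct), and 10 integers whose partner 54−x falls outside [7,37].
Pigeonhole: treating each of those 21 groups as a pigeonhole, one can pick one integer per group — 21 integers — with no two summing to 54.
The 22nd integer lands in an occupied pair, forcing a sum of 54.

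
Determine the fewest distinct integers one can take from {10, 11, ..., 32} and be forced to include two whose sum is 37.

Group the elements by complementary pair {x, 37−x}: {10,27}, {11,26}, {12,25}, …, giving 9 two-element pairs and 5 integers whose partner 37−x falls outside [10,32].
By the pigeonhole principle, treating each of those 14 groups as a pigeonhole, one can pick one integer per group — 14 integers — with no two summing to 37.
The 15th integer lands in an occupied pair, forcing a sum of 37.

15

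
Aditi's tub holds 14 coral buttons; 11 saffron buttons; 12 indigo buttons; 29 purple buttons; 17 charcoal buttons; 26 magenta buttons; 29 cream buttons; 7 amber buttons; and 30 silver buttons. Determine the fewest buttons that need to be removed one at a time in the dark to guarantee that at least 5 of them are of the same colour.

37

Put each drawn button into a box by colour. The largest draw with every box below 5 takes min(count, 4) from each colour.
Σ min(cᵢ, 4) = 4 + 4 + 4 + 4 + 4 + 4 + 4 + 4 + 4 = 36.
Draw number 36 + 1 = 37 must push one box to 5.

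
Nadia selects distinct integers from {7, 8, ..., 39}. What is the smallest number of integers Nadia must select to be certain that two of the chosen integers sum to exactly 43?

Group the elements by complementary pair {x, 43−x}: {7,36}, {8,35}, {9,34}, …, giving 15 two-element pairs and 3 integers whose partner 43−x falls outside [7,39].
Treating each of those 18 groups as a pigeonhole, one can pick one integer per group — 18 integers — with no two summing to 43.
The 19th integer lands in an occupied pair, forcing a sum of 43.

19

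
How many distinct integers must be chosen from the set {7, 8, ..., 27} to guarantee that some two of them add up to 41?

A set avoiding the sum 41 can contain at most one of each pair {x, 41−x}, plus the 7 elements whose complement lies outside the range.
The integers 7, …, 20 (14 of them) are such a set: any two sum to at least 7+8 = 15 and at most 19+20 = 39 < 41.
By pigeonhole, any 15th integer completes one of the 7 pairs, so 15 choices force a sum of 41.

15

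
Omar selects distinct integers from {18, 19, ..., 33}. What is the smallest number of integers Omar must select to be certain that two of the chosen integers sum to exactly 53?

Group the elements by complementary pair {x, 53−x}: {20,33}, {21,32}, {22,31}, …, giving 7 two-element pairs and 2 integers whose partner 53−x falls outside [18,33].
By the pigeonhole principle, treating each of those 9 groups as a pigeonhole, one can pick one integer per group — 9 integers — with no two summing to 53.
The 10th integer lands in an occupied pair, forcing a sum of 53.

10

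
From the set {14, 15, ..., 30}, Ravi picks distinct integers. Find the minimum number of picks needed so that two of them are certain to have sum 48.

Group the elements by complementary pair {x, 48−x}: {18,30}, {19,29}, {20,28}, …, giving 6 two-element pairs, the single value 24 (it cannot pair with itself since the integers are distinct), and 4 integers whose partner 48−x falls outside [14,30].
Treating each of those 11 groups as a pigeonhole, one can pick one integer per group — 11 integers — with no two summing to 48.
The 12th integer lands in an occupied pair, forcing a sum of 48.

12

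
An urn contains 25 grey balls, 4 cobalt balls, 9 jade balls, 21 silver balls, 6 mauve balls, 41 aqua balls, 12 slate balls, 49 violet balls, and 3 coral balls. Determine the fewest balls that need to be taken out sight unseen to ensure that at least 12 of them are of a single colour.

Pigeonhole: put each drawn ball into a box by colour. The largest draw with every box below 12 takes min(count, 11) from each colour; colours with fewer than 11 contribute all they have.
Σ min(cᵢ, 11) = 11 + 4 + 9 + 11 + 6 + 11 + 11 + 11 + 3 = 77.
Draw number 77 + 1 = 78 must push one box to 12.

78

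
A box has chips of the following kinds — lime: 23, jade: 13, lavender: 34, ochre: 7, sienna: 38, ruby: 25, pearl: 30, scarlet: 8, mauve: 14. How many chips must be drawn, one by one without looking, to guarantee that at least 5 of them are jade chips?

In the worst case for collecting jade chips, every non-jade chip comes out first.
There are 23 + 34 + 7 + 38 + 25 + 30 + 8 + 14 = 179 non-jade chips altogether.
After those, each further chip must be jade, so 179 + 5 = 184 draws guarantee 5 jade chips.

184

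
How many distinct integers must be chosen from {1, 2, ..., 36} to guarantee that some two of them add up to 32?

A set avoiding the sum 32 can contain at most one of each pair {x, 32−x}, plus the 6 elements whose complement lies outside the range or equal to its own complement.
The integers 16, …, 36 (21 of them) are such a set: any two sum to at least 16+17 = 33 > 32.
By pigeonhole, any 22nd integer completes one of the 15 pairs, so 22 choices force a sum of 32.

22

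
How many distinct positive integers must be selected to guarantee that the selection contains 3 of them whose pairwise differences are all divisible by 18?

Integers whose pairwise differences are multiples of 18 are exactly those sharing a remainder mod 18. By pigeonhole, the 18 residue classes mod 18 are the pigeonholes.
With 36 integers one could put 2 in each residue class and have no class reach 3.
The 37th integer pushes some class to 3, so 18·2 + 1 = 37.

37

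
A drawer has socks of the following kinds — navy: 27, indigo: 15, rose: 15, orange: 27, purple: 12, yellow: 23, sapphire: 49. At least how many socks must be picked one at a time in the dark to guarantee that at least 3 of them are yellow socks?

148

In the worst case for collecting yellow socks, every non-yellow sock comes out first.
There are 27 + 15 + 15 + 27 + 12 + 49 = 145 non-yellow socks altogether.
After those, each further sock must be yellow, so 145 + 3 = 148 draws guarantee 3 yellow socks.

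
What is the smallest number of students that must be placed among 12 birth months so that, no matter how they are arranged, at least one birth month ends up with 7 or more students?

73

With 72 students one could put exactly 6 in each of the 12 birth months, and no birth month would reach 7.
One more student must land in a birth month that already has 6, giving it 7.
So 12 × 6 + 1 = 73 students are required.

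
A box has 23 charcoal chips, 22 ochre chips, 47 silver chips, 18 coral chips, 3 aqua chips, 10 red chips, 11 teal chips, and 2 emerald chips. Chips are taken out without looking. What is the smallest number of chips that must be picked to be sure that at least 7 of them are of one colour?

42

Put each drawn chip into a box by colour. The largest draw with every box below 7 takes min(count, 6) from each colour; colours with fewer than 6 contribute all they have.
Σ min(cᵢ, 6) = 6 + 6 + 6 + 6 + 3 + 6 + 6 + 2 = 41.
Draw number 41 + 1 = 42 must push one box to 7.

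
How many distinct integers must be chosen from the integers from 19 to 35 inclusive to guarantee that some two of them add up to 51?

11

Two chosen integers sum to 51 exactly when both halves of some pair {x, 51−x} with 19 ≤ x ≤ 51−x ≤ 32 are chosen — 7 such pairs.
The remaining 3 elements (those with no distinct partner in range) can never complete a 51-sum, so the worst case takes all of them and one from each pair: 3 + 7 = 10.
By pigeonhole, the 11th integer has to be the second member of some pair, so 10 + 1 = 11.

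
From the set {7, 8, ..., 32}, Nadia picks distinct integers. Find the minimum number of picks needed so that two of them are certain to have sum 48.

19

Group the elements by complementary pair {x, 48−x}: {16,32}, {17,31}, {18,30}, …, giving 8 two-element pairs, the single value 24 (it cannot pair with itself since the integers are distinct), and 9 integers whose partner 48−x falls outside [7,32].
Treating each of those 18 groups as a pigeonhole, one can pick one integer per group — 18 integers — with no two summing to 48.
The 19th integer lands in an occupied pair, forcing a sum of 48.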